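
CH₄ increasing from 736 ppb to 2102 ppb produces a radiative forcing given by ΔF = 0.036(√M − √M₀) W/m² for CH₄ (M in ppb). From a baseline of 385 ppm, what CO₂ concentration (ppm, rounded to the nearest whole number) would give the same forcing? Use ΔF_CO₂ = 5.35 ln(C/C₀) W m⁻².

C ≈ 437 ppm

CH₄ forcing: 0.036 × (√2102 − √736) = 0.036 × (45.8476 − 27.1293) = 0.036 × 18.7183 = 0.67386 W/m².
Set 5.35 ln(C/385) = 0.67386: ln(C/385) = 0.67386/5.35 = 0.12596, so C = 385 × e^0.12596 = 385 × 1.13424 = 436.68 ppm.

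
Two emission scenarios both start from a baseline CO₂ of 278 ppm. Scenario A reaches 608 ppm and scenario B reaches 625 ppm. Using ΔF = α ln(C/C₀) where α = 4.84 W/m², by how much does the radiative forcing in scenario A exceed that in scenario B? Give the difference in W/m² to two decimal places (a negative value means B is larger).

ΔF_A − ΔF_B = -0.13 W/m²

ΔF_A = 4.84 ln(608/278) = 4.84 × 0.78255 = 3.7875 W/m².
ΔF_B = 4.84 ln(625/278) = 4.84 × 0.81013 = 3.9210 W/m².
Difference: 3.7875 − 3.9210 = -0.1335 W/m².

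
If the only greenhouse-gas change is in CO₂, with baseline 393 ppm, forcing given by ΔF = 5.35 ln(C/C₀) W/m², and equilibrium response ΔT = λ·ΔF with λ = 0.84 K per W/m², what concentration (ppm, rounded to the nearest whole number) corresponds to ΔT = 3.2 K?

Required forcing: ΔF = ΔT/λ = 3.2/0.84 = 3.8095 W/m².
Then ln(C/393) = ΔF/5.35 = 3.8095/5.35 = 0.71206.
So C = 393 × e^0.71206 = 393 × 2.03819 = 801.01 ppm.

C ≈ 801 ppm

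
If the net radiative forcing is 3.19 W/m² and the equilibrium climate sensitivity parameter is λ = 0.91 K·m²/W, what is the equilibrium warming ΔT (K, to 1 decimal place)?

ΔT = λ ΔF = 0.91 × 3.19 = 2.9029 K.

ΔT = 2.9 K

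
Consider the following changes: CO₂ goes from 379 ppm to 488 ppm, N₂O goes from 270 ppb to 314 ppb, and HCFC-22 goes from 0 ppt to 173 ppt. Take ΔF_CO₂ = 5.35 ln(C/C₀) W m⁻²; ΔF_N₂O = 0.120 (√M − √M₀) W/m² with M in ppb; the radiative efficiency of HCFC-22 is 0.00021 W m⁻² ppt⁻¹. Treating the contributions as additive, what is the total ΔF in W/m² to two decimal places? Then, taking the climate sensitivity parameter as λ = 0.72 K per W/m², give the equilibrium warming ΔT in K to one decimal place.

ΔF = 1.54 W/m²; ΔT = 1.1 K

CO₂: 5.35 × ln(488/379) = 5.35 × ln(1.28760) = 5.35 × 0.25278 = 1.3524 W/m².
N₂O: 0.120 × (√314 − √270) = 0.120 × (17.7200 − 16.4317) = 0.120 × 1.2883 = 0.1546 W/m².
HCFC-22: ΔF = 0.00021 × (173 − 0) = 0.00021 × 173 = 0.0363 W/m².
Total ΔF = 1.3524 + 0.1546 + 0.0363 = 1.5433 W/m².
ΔT = λ ΔF = 0.72 × 1.54 = 1.1088 K.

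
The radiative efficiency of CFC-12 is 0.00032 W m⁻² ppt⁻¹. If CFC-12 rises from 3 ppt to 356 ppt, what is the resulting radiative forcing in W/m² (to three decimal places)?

ΔF = 0.113 W/m²

CFC-12: ΔF = 0.00032 × (356 − 3) = 0.00032 × 353 = 0.1130 W/m².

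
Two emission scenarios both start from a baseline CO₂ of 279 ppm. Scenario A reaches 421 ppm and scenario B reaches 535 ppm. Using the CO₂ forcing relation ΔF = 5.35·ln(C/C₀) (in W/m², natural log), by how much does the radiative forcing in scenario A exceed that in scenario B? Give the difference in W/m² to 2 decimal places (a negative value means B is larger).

ΔF_A = 5.35 ln(421/279) = 5.35 × 0.41142 = 2.2011 W/m².
ΔF_B = 5.35 ln(535/279) = 5.35 × 0.65105 = 3.4831 W/m².
Difference: 2.2011 − 3.4831 = -1.2820 W/m².

ΔF_A − ΔF_B = -1.28 W/m²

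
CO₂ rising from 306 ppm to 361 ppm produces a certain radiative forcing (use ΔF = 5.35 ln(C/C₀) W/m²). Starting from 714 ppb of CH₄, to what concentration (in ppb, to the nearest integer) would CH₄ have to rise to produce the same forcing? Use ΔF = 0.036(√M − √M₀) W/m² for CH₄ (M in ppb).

M ≈ 2630 ppb

CO₂ forcing: 5.35 × ln(361/306) = 5.35 × 0.165293 = 0.88432 W/m².
Set 0.036(√M − √714) = 0.88432: √M = 0.88432/0.036 + √714 = 24.5644 + 26.7208 = 51.2852.
M = (51.2852)² = 2630.17 ppb.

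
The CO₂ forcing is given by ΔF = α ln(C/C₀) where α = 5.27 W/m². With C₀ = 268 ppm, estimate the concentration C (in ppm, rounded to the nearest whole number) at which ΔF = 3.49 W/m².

C ≈ 520 ppm

Set 5.27 ln(C/268) = 3.49, so ln(C/268) = 3.49/5.27 = 0.66224.
Then C/268 = e^0.66224 = 1.93913, giving C = 268 × 1.93913 = 519.69 ppm.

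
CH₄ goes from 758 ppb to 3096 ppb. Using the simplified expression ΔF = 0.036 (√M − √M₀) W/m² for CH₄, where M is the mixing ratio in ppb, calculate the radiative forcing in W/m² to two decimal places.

CH₄: 0.036 × (√3096 − √758) = 0.036 × (55.6417 − 27.5318) = 0.036 × 28.1099 = 1.0120 W/m².

ΔF = 1.01 W/m²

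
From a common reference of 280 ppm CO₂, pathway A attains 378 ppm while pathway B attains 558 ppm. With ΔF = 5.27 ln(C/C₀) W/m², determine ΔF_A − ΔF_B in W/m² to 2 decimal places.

ΔF_A = 5.27 ln(378/280) = 5.27 × 0.30010 = 1.5815 W/m².
ΔF_B = 5.27 ln(558/280) = 5.27 × 0.68957 = 3.6340 W/m².
Difference: 1.5815 − 3.6340 = -2.0525 W/m².
(Equivalently, ΔF_A − ΔF_B = 5.27 ln(378/558) = 5.27 × -0.38946 = -2.0525 W/m².)

ΔF_A − ΔF_B = -2.05 W/m²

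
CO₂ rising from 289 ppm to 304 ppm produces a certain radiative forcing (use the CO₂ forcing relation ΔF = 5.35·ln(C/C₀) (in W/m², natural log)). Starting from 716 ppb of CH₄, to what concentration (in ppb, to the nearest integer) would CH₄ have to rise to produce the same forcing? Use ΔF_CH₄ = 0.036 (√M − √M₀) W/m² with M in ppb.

M ≈ 1175 ppb

CO₂ forcing: 5.35 × ln(304/289) = 5.35 × 0.050601 = 0.27072 W/m².
Set 0.036(√M − √716) = 0.27072: √M = 0.27072/0.036 + √716 = 7.5200 + 26.7582 = 34.2782.
M = (34.2782)² = 1174.99 ppb.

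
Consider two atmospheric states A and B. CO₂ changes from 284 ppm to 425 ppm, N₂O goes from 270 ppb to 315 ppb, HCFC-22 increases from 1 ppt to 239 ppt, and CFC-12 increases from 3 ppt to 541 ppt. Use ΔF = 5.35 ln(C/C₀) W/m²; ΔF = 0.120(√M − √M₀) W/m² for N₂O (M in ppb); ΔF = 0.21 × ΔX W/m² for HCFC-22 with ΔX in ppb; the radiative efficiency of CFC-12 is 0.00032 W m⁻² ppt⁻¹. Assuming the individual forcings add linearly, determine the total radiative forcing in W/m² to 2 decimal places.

CO₂: 5.35 × ln(425/284) = 5.35 × ln(1.49648) = 5.35 × 0.40312 = 2.1567 W/m².
N₂O: 0.120 × (√315 − √270) = 0.120 × (17.7482 − 16.4317) = 0.120 × 1.3165 = 0.1580 W/m².
HCFC-22: Δ = 239 − 1 = 238 ppt = 0.238 ppb; ΔF = 0.21 × 0.238 = 0.0500 W/m².
CFC-12: ΔF = 0.00032 × (541 − 3) = 0.00032 × 538 = 0.1722 W/m².
Total ΔF = 2.1567 + 0.1580 + 0.0500 + 0.1722 = 2.5369 W/m².

ΔF = 2.54 W/m²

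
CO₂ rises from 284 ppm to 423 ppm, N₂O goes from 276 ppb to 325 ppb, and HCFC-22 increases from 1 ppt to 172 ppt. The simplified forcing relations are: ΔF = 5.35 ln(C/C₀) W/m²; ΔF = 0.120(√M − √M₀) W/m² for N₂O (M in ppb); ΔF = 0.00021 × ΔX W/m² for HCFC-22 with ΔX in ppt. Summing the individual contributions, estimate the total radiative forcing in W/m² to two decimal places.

CO₂: 5.35 × ln(423/284) = 5.35 × ln(1.48944) = 5.35 × 0.39840 = 2.1314 W/m².
N₂O: 0.120 × (√325 − √276) = 0.120 × (18.0278 − 16.6132) = 0.120 × 1.4146 = 0.1698 W/m².
HCFC-22: ΔF = 0.00021 × (172 − 1) = 0.00021 × 171 = 0.0359 W/m².
Total ΔF = 2.1314 + 0.1698 + 0.0359 = 2.3371 W/m².

ΔF = 2.34 W/m²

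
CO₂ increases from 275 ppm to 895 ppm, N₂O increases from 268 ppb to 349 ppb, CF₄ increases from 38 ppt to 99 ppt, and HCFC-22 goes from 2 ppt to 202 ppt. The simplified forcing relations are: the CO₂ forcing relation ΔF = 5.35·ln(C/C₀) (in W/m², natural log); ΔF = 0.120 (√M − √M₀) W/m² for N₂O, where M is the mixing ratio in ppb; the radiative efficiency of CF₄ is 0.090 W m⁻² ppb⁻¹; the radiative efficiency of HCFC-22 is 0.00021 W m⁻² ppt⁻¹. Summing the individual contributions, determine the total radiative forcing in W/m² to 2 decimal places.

ΔF = 6.64 W/m²

CO₂: 5.35 × ln(895/275) = 5.35 × ln(3.25455) = 5.35 × 1.18005 = 6.3133 W/m².
N₂O: 0.120 × (√349 − √268) = 0.120 × (18.6815 − 16.3707) = 0.120 × 2.3108 = 0.2773 W/m².
CF₄: Δ = 99 − 38 = 61 ppt = 0.061 ppb; ΔF = 0.090 × 0.061 = 0.0055 W/m².
HCFC-22: ΔF = 0.00021 × (202 − 2) = 0.00021 × 200 = 0.0420 W/m².
Total ΔF = 6.3133 + 0.2773 + 0.0055 + 0.0420 = 6.6381 W/m².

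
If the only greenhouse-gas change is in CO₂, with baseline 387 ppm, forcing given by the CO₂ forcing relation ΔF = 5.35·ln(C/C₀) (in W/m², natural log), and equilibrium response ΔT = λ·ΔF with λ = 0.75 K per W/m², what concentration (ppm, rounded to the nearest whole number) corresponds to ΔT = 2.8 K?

Required forcing: ΔF = ΔT/λ = 2.8/0.75 = 3.7333 W/m².
Then ln(C/387) = ΔF/5.35 = 3.7333/5.35 = 0.69781.
So C = 387 × e^0.69781 = 387 × 2.00935 = 777.62 ppm.

C ≈ 778 ppm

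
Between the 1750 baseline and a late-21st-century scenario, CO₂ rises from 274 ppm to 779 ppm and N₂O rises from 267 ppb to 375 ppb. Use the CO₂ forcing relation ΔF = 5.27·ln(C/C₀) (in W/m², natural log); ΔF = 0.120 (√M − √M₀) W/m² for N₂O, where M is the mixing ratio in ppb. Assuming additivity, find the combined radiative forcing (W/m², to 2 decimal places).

CO₂: 5.27 × ln(779/274) = 5.27 × ln(2.84307) = 5.27 × 1.04488 = 5.5065 W/m².
N₂O: 0.120 × (√375 − √267) = 0.120 × (19.3649 − 16.3401) = 0.120 × 3.0248 = 0.3630 W/m².
Total ΔF = 5.5065 + 0.3630 = 5.8695 W/m².

ΔF = 5.87 W/m²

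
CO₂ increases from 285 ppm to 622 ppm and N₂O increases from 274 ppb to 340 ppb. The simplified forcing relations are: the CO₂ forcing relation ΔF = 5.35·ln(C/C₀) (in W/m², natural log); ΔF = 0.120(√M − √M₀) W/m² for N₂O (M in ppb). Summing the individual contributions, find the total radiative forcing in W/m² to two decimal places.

ΔF = 4.40 W/m²

CO₂: 5.35 × ln(622/285) = 5.35 × ln(2.18246) = 5.35 × 0.78045 = 4.1754 W/m².
N₂O: 0.120 × (√340 − √274) = 0.120 × (18.4391 − 16.5529) = 0.120 × 1.8862 = 0.2263 W/m².
Total ΔF = 4.1754 + 0.2263 = 4.4017 W/m².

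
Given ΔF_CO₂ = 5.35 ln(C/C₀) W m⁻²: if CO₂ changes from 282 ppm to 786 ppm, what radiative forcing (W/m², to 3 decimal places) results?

CO₂ absorption bands are partially saturated, so forcing scales with the logarithm of the concentration ratio.
CO₂: 5.35 × ln(786/282) = 5.35 × ln(2.78723) = 5.35 × 1.02505 = 5.4840 W/m².

ΔF = 5.484 W/m²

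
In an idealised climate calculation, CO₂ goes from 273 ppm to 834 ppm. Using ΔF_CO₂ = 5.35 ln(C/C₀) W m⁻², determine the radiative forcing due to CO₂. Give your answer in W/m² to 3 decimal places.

ΔF = 5.975 W/m²

CO₂: 5.35 × ln(834/273) = 5.35 × ln(3.05495) = 5.35 × 1.11676 = 5.9747 W/m².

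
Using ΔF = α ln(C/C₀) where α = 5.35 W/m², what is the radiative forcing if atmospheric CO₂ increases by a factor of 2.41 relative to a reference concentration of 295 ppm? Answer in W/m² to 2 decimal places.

ΔF = 4.71 W/m²

ΔF = 5.35 × ln(2.41) = 5.35 × 0.87963 = 4.7060 W/m².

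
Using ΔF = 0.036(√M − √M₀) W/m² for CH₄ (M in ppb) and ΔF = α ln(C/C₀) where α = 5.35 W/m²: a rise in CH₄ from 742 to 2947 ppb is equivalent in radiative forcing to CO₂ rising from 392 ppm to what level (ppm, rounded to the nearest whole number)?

CH₄ forcing: 0.036 × (√2947 − √742) = 0.036 × (54.2863 − 27.2397) = 0.036 × 27.0466 = 0.97368 W/m².
Set 5.35 ln(C/392) = 0.97368: ln(C/392) = 0.97368/5.35 = 0.18200, so C = 392 × e^0.18200 = 392 × 1.19961 = 470.25 ppm.

C ≈ 470 ppm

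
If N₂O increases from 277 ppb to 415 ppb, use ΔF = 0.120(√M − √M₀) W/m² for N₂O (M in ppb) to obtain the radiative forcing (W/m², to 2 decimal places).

ΔF = 0.45 W/m²

N₂O: 0.120 × (√415 − √277) = 0.120 × (20.3715 − 16.6433) = 0.120 × 3.7282 = 0.4474 W/m².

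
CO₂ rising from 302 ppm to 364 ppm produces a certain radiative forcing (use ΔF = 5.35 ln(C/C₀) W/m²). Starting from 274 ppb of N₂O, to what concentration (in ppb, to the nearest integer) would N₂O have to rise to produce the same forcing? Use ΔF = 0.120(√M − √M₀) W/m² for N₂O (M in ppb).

M ≈ 619 ppb

CO₂ forcing: 5.35 × ln(364/302) = 5.35 × 0.186727 = 0.99899 W/m².
Set 0.120(√M − √274) = 0.99899: √M = 0.99899/0.120 + √274 = 8.3249 + 16.5529 = 24.8778.
M = (24.8778)² = 618.90 ppb.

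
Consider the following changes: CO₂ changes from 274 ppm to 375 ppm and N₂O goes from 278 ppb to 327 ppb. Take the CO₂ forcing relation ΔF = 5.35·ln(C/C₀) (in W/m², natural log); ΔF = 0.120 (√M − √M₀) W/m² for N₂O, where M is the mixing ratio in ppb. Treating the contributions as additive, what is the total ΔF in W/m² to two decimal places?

CO₂: 5.35 × ln(375/274) = 5.35 × ln(1.36861) = 5.35 × 0.31380 = 1.6788 W/m².
N₂O: 0.120 × (√327 − √278) = 0.120 × (18.0831 − 16.6733) = 0.120 × 1.4098 = 0.1692 W/m².
Total ΔF = 1.6788 + 0.1692 = 1.8480 W/m².

ΔF = 1.85 W/m²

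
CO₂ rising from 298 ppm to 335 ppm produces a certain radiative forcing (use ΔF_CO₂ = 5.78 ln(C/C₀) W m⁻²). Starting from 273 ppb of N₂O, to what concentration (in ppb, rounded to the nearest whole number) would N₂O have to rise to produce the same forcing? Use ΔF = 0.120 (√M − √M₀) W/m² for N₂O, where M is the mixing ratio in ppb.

M ≈ 491 ppb

CO₂ forcing: 5.78 × ln(335/298) = 5.78 × 0.117037 = 0.67647 W/m².
Set 0.120(√M − √273) = 0.67647: √M = 0.67647/0.120 + √273 = 5.6373 + 16.5227 = 22.1600.
M = (22.1600)² = 491.07 ppb.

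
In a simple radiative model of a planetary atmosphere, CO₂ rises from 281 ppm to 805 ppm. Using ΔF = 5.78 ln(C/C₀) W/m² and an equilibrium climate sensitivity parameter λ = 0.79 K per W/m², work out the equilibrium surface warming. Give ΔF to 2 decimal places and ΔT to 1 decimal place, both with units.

CO₂: 5.78 × ln(805/281) = 5.78 × ln(2.86477) = 5.78 × 1.05249 = 6.0834 W/m².
ΔT = λ ΔF = 0.79 × 6.08 = 4.8032 K.

ΔF = 6.08 W/m²; ΔT = 4.8 K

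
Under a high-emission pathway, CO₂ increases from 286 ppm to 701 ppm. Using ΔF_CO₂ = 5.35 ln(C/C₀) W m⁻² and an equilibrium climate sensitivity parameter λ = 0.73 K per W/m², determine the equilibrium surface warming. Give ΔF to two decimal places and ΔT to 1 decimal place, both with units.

ΔF = 4.80 W/m²; ΔT = 3.5 K

CO₂: 5.35 × ln(701/286) = 5.35 × ln(2.45105) = 5.35 × 0.89652 = 4.7964 W/m².
ΔT = λ ΔF = 0.73 × 4.80 = 3.5040 K.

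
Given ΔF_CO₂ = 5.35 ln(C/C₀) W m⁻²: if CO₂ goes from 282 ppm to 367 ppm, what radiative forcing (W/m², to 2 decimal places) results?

ΔF = 1.41 W/m²

CO₂: 5.35 × ln(367/282) = 5.35 × ln(1.30142) = 5.35 × 0.26346 = 1.4095 W/m².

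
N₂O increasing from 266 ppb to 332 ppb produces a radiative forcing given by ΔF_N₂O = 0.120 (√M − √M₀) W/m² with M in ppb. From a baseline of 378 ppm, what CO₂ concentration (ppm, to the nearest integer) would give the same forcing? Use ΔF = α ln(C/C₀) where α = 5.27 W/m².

N₂O forcing: 0.120 × (√332 − √266) = 0.120 × (18.2209 − 16.3095) = 0.120 × 1.9114 = 0.22937 W/m².
Set 5.27 ln(C/378) = 0.22937: ln(C/378) = 0.22937/5.27 = 0.04352, so C = 378 × e^0.04352 = 378 × 1.04448 = 394.81 ppm.

C ≈ 395 ppm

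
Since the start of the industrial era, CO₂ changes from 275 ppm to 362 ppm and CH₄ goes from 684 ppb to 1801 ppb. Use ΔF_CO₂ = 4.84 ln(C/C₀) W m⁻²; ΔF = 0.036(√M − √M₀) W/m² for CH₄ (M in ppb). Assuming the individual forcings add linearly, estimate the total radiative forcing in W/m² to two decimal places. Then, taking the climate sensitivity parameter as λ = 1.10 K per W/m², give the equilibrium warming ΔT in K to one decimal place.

CO₂: 4.84 × ln(362/275) = 4.84 × ln(1.31636) = 4.84 × 0.27487 = 1.3304 W/m².
CH₄: 0.036 × (√1801 − √684) = 0.036 × (42.4382 − 26.1534) = 0.036 × 16.2848 = 0.5863 W/m².
Total ΔF = 1.3304 + 0.5863 = 1.9167 W/m².
ΔT = λ ΔF = 1.10 × 1.92 = 2.1120 K.

ΔF = 1.92 W/m²; ΔT = 2.1 K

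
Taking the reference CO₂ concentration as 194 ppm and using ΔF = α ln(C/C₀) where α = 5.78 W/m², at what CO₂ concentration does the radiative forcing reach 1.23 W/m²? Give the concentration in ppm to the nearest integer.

C ≈ 240 ppm

Set 5.78 ln(C/194) = 1.23, so ln(C/194) = 1.23/5.78 = 0.21280.
Then C/194 = e^0.21280 = 1.23714, giving C = 194 × 1.23714 = 240.01 ppm.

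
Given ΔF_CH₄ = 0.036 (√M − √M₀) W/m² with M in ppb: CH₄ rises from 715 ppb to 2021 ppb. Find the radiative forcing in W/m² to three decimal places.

ΔF = 0.656 W/m²

CH₄: 0.036 × (√2021 − √715) = 0.036 × (44.9555 − 26.7395) = 0.036 × 18.2160 = 0.6558 W/m².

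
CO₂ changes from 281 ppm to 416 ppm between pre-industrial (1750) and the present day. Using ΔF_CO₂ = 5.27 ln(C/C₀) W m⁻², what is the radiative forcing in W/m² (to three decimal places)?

CO₂: 5.27 × ln(416/281) = 5.27 × ln(1.48043) = 5.27 × 0.39233 = 2.0676 W/m².

ΔF = 2.068 W/m²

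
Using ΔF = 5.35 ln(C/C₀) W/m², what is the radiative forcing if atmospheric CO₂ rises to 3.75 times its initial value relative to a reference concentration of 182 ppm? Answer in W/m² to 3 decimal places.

ΔF = 7.071 W/m²

Because the forcing depends only on the ratio C/C₀, the initial concentration does not enter.
ΔF = 5.35 × ln(3.75) = 5.35 × 1.32176 = 7.0714 W/m².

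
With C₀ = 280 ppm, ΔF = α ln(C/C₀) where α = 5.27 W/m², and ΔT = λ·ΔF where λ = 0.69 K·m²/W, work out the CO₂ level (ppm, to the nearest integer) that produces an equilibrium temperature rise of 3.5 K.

C ≈ 733 ppm

Required forcing: ΔF = ΔT/λ = 3.5/0.69 = 5.0725 W/m².
Then ln(C/280) = ΔF/5.27 = 5.0725/5.27 = 0.96252.
So C = 280 × e^0.96252 = 280 × 2.61829 = 733.12 ppm.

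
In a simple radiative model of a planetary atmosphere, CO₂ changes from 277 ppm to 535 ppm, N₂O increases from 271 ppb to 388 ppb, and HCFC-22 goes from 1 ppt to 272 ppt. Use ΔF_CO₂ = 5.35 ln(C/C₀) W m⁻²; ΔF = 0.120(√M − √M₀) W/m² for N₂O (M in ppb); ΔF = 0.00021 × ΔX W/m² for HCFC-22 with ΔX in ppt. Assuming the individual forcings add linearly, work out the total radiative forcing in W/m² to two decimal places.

CO₂: 5.35 × ln(535/277) = 5.35 × ln(1.93141) = 5.35 × 0.65825 = 3.5216 W/m².
N₂O: 0.120 × (√388 − √271) = 0.120 × (19.6977 − 16.4621) = 0.120 × 3.2356 = 0.3883 W/m².
HCFC-22: ΔF = 0.00021 × (272 − 1) = 0.00021 × 271 = 0.0569 W/m².
Total ΔF = 3.5216 + 0.3883 + 0.0569 = 3.9668 W/m².

ΔF = 3.97 W/m²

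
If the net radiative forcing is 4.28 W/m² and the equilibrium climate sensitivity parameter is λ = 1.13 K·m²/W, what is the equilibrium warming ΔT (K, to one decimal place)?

ΔT = λ ΔF = 1.13 × 4.28 = 4.8364 K.

ΔT = 4.8 K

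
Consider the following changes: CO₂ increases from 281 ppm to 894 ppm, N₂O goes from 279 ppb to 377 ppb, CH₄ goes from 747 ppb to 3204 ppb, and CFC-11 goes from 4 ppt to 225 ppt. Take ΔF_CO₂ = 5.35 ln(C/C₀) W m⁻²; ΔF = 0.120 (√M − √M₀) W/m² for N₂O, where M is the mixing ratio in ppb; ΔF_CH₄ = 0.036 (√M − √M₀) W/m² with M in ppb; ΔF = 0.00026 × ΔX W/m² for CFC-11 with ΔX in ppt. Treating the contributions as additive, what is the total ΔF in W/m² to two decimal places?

ΔF = 7.63 W/m²

CO₂: 5.35 × ln(894/281) = 5.35 × ln(3.18149) = 5.35 × 1.15735 = 6.1918 W/m².
N₂O: 0.120 × (√377 − √279) = 0.120 × (19.4165 − 16.7033) = 0.120 × 2.7132 = 0.3256 W/m².
CH₄: 0.036 × (√3204 − √747) = 0.036 × (56.6039 − 27.3313) = 0.036 × 29.2726 = 1.0538 W/m².
CFC-11: ΔF = 0.00026 × (225 − 4) = 0.00026 × 221 = 0.0575 W/m².
Total ΔF = 6.1918 + 0.3256 + 1.0538 + 0.0575 = 7.6287 W/m².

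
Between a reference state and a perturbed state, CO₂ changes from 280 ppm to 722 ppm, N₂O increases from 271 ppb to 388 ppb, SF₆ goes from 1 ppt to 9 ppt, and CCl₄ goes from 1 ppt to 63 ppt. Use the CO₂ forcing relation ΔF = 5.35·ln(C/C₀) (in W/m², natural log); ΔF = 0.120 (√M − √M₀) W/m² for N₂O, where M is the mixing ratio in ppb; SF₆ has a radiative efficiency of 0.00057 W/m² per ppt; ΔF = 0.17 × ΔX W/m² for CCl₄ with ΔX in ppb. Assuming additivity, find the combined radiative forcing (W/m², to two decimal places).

CO₂: 5.35 × ln(722/280) = 5.35 × ln(2.57857) = 5.35 × 0.94723 = 5.0677 W/m².
N₂O: 0.120 × (√388 − √271) = 0.120 × (19.6977 − 16.4621) = 0.120 × 3.2356 = 0.3883 W/m².
SF₆: ΔF = 0.00057 × (9 − 1) = 0.00057 × 8 = 0.0046 W/m².
CCl₄: Δ = 63 − 1 = 62 ppt = 0.062 ppb; ΔF = 0.17 × 0.062 = 0.0105 W/m².
Total ΔF = 5.0677 + 0.3883 + 0.0046 + 0.0105 = 5.4711 W/m².

ΔF = 5.47 W/m²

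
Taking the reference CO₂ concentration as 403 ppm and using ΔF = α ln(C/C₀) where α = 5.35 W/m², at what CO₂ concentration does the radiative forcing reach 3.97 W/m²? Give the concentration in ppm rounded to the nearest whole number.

Set 5.35 ln(C/403) = 3.97, so ln(C/403) = 3.97/5.35 = 0.74206.
Then C/403 = e^0.74206 = 2.10026, giving C = 403 × 2.10026 = 846.40 ppm.

C ≈ 846 ppm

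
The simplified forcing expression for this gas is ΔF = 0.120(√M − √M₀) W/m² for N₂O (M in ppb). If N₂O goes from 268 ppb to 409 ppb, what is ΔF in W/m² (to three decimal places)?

ΔF = 0.462 W/m²

N₂O: 0.120 × (√409 − √268) = 0.120 × (20.2237 − 16.3707) = 0.120 × 3.8530 = 0.4624 W/m².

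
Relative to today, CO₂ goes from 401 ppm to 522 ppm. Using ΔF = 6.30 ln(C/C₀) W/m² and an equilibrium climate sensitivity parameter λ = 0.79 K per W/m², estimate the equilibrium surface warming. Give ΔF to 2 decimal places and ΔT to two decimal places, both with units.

CO₂: 6.30 × ln(522/401) = 6.30 × ln(1.30175) = 6.30 × 0.26371 = 1.6614 W/m².
ΔT = λ ΔF = 0.79 × 1.66 = 1.3114 K.

ΔF = 1.66 W/m²; ΔT = 1.31 K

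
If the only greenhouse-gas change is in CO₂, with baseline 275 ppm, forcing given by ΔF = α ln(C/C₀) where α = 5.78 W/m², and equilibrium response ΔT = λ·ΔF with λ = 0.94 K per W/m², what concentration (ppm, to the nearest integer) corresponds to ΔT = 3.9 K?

Required forcing: ΔF = ΔT/λ = 3.9/0.94 = 4.1489 W/m².
Then ln(C/275) = ΔF/5.78 = 4.1489/5.78 = 0.71780.
So C = 275 × e^0.71780 = 275 × 2.04992 = 563.73 ppm.

C ≈ 564 ppm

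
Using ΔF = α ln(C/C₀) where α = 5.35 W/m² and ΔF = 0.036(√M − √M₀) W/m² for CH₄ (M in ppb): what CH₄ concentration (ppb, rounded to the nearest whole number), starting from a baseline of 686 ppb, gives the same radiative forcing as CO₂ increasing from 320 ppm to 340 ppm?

M ≈ 1239 ppb

CO₂ forcing: 5.35 × ln(340/320) = 5.35 × 0.060625 = 0.32434 W/m².
Set 0.036(√M − √686) = 0.32434: √M = 0.32434/0.036 + √686 = 9.0094 + 26.1916 = 35.2010.
M = (35.2010)² = 1239.11 ppb.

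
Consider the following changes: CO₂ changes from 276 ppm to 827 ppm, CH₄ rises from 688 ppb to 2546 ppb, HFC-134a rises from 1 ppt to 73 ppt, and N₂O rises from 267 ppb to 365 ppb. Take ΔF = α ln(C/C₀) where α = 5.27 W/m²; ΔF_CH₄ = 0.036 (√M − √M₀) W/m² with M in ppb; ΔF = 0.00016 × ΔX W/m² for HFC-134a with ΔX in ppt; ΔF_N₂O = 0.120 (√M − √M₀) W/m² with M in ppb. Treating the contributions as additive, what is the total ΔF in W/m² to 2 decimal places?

ΔF = 7.00 W/m²

CO₂: 5.27 × ln(827/276) = 5.27 × ln(2.99638) = 5.27 × 1.09740 = 5.7833 W/m².
CH₄: 0.036 × (√2546 − √688) = 0.036 × (50.4579 − 26.2298) = 0.036 × 24.2281 = 0.8722 W/m².
HFC-134a: ΔF = 0.00016 × (73 − 1) = 0.00016 × 72 = 0.0115 W/m².
N₂O: 0.120 × (√365 − √267) = 0.120 × (19.1050 − 16.3401) = 0.120 × 2.7649 = 0.3318 W/m².
Total ΔF = 5.7833 + 0.8722 + 0.0115 + 0.3318 = 6.9988 W/m².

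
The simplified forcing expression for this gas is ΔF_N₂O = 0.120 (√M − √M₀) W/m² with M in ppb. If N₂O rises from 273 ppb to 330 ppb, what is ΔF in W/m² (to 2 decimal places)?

ΔF = 0.20 W/m²

N₂O: 0.120 × (√330 − √273) = 0.120 × (18.1659 − 16.5227) = 0.120 × 1.6432 = 0.1972 W/m².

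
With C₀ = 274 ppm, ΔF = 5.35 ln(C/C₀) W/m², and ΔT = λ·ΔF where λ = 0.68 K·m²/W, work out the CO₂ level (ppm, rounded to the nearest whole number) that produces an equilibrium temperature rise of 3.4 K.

C ≈ 698 ppm

Required forcing: ΔF = ΔT/λ = 3.4/0.68 = 5.0000 W/m².
Then ln(C/274) = ΔF/5.35 = 5.0000/5.35 = 0.93458.
So C = 274 × e^0.93458 = 274 × 2.54614 = 697.64 ppm.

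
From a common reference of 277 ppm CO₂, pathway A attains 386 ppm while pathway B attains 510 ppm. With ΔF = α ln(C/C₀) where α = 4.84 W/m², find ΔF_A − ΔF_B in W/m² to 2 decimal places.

ΔF_A = 4.84 ln(386/277) = 4.84 × 0.33182 = 1.6060 W/m².
ΔF_B = 4.84 ln(510/277) = 4.84 × 0.61039 = 2.9543 W/m².
Difference: 1.6060 − 2.9543 = -1.3483 W/m².

ΔF_A − ΔF_B = -1.35 W/m²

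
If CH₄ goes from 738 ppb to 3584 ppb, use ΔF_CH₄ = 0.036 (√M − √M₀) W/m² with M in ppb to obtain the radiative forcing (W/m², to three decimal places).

CH₄: 0.036 × (√3584 − √738) = 0.036 × (59.8665 − 27.1662) = 0.036 × 32.7003 = 1.1772 W/m².

ΔF = 1.177 W/m²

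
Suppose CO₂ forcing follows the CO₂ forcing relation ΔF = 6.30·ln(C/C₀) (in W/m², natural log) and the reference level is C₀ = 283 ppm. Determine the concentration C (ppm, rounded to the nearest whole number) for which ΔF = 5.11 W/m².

Set 6.30 ln(C/283) = 5.11, so ln(C/283) = 5.11/6.30 = 0.81111.
Then C/283 = e^0.81111 = 2.25040, giving C = 283 × 2.25040 = 636.86 ppm.

C ≈ 637 ppm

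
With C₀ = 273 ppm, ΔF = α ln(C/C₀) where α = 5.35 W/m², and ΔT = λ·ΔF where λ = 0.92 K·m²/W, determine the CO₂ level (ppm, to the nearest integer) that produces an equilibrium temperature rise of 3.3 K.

Required forcing: ΔF = ΔT/λ = 3.3/0.92 = 3.5870 W/m².
Then ln(C/273) = ΔF/5.35 = 3.5870/5.35 = 0.67047.
So C = 273 × e^0.67047 = 273 × 1.95516 = 533.76 ppm.

C ≈ 534 ppm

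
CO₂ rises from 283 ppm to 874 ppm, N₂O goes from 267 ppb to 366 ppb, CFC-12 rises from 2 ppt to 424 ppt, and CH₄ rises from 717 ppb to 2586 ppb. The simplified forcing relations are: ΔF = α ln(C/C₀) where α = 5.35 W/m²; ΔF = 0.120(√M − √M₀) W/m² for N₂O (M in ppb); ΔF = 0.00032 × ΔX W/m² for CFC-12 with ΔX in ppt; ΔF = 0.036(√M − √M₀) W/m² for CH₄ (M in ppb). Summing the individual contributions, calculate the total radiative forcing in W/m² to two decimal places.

ΔF = 7.37 W/m²

CO₂: 5.35 × ln(874/283) = 5.35 × ln(3.08834) = 5.35 × 1.12763 = 6.0328 W/m².
N₂O: 0.120 × (√366 − √267) = 0.120 × (19.1311 − 16.3401) = 0.120 × 2.7910 = 0.3349 W/m².
CFC-12: ΔF = 0.00032 × (424 − 2) = 0.00032 × 422 = 0.1350 W/m².
CH₄: 0.036 × (√2586 − √717) = 0.036 × (50.8527 − 26.7769) = 0.036 × 24.0758 = 0.8667 W/m².
Total ΔF = 6.0328 + 0.3349 + 0.1350 + 0.8667 = 7.3694 W/m².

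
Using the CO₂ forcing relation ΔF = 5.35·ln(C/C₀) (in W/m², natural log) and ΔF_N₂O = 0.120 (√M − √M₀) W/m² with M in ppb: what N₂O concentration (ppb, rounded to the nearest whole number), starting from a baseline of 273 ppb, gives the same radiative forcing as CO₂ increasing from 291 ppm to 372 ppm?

M ≈ 755 ppb

CO₂ forcing: 5.35 × ln(372/291) = 5.35 × 0.245571 = 1.31380 W/m².
Set 0.120(√M − √273) = 1.31380: √M = 1.31380/0.120 + √273 = 10.9483 + 16.5227 = 27.4710.
M = (27.4710)² = 754.66 ppb.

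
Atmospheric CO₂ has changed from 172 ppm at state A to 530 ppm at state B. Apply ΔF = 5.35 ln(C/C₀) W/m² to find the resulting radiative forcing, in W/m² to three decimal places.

ΔF = 6.021 W/m²

CO₂ absorption bands are partially saturated, so forcing scales with the logarithm of the concentration ratio.
CO₂: 5.35 × ln(530/172) = 5.35 × ln(3.08140) = 5.35 × 1.12538 = 6.0208 W/m².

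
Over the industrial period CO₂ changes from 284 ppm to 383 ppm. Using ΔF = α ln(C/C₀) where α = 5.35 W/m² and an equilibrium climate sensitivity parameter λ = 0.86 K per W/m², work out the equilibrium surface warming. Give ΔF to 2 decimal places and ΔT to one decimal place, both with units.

ΔF = 1.60 W/m²; ΔT = 1.4 K

CO₂: 5.35 × ln(383/284) = 5.35 × ln(1.34859) = 5.35 × 0.29906 = 1.6000 W/m².
ΔT = λ ΔF = 0.86 × 1.60 = 1.3760 K.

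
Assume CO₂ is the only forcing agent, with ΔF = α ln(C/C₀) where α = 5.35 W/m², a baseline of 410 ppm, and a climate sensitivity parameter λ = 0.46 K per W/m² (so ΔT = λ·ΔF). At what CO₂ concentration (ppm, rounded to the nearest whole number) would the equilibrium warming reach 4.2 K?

Required forcing: ΔF = ΔT/λ = 4.2/0.46 = 9.1304 W/m².
Then ln(C/410) = ΔF/5.35 = 9.1304/5.35 = 1.70662.
So C = 410 × e^1.70662 = 410 × 5.51031 = 2259.23 ppm.

C ≈ 2259 ppm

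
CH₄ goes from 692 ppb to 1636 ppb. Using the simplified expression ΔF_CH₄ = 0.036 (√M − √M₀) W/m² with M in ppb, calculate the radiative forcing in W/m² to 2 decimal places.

CH₄: 0.036 × (√1636 − √692) = 0.036 × (40.4475 − 26.3059) = 0.036 × 14.1416 = 0.5091 W/m².

ΔF = 0.51 W/m²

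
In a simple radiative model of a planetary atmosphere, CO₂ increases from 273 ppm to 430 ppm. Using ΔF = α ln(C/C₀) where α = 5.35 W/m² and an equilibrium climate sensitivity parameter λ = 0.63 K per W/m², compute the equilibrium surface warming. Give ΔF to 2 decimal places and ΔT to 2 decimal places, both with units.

ΔF = 2.43 W/m²; ΔT = 1.53 K

CO₂: 5.35 × ln(430/273) = 5.35 × ln(1.57509) = 5.35 × 0.45431 = 2.4306 W/m².
ΔT = λ ΔF = 0.63 × 2.43 = 1.5309 K.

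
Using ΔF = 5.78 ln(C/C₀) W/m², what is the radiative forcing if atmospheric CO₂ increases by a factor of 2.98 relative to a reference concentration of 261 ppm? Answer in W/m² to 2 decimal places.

ΔF = 5.78 × ln(2.98) = 5.78 × 1.09192 = 6.3113 W/m².

ΔF = 6.31 W/m²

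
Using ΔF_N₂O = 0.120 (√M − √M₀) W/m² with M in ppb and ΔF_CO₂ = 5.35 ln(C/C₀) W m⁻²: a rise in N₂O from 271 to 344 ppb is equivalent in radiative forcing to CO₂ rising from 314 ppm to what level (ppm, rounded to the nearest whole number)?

N₂O forcing: 0.120 × (√344 − √271) = 0.120 × (18.5472 − 16.4621) = 0.120 × 2.0851 = 0.25021 W/m².
Set 5.35 ln(C/314) = 0.25021: ln(C/314) = 0.25021/5.35 = 0.04677, so C = 314 × e^0.04677 = 314 × 1.04788 = 329.03 ppm.

C ≈ 329 ppm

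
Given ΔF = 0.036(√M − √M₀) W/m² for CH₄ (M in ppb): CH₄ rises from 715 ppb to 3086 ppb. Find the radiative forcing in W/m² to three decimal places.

CH₄: 0.036 × (√3086 − √715) = 0.036 × (55.5518 − 26.7395) = 0.036 × 28.8123 = 1.0372 W/m².

ΔF = 1.037 W/m²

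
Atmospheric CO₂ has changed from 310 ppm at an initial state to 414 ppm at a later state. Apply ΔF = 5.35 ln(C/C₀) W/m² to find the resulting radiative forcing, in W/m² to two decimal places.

ΔF = 1.55 W/m²

CO₂: 5.35 × ln(414/310) = 5.35 × ln(1.33548) = 5.35 × 0.28929 = 1.5477 W/m².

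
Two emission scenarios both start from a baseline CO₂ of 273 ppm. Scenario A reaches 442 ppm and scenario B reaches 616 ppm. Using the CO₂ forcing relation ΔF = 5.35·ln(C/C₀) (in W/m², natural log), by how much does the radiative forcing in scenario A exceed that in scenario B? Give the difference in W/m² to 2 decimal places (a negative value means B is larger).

ΔF_A − ΔF_B = -1.78 W/m²

ΔF_A = 5.35 ln(442/273) = 5.35 × 0.48184 = 2.5778 W/m².
ΔF_B = 5.35 ln(616/273) = 5.35 × 0.81378 = 4.3537 W/m².
Difference: 2.5778 − 4.3537 = -1.7759 W/m².
(Equivalently, ΔF_A − ΔF_B = 5.35 ln(442/616) = 5.35 × -0.33194 = -1.7759 W/m².)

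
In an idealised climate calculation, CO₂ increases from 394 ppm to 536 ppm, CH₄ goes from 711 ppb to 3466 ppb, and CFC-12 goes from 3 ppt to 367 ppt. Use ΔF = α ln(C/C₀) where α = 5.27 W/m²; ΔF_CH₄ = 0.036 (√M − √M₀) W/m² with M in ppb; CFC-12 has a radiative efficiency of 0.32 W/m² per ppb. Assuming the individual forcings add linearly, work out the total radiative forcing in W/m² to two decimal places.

CO₂: 5.27 × ln(536/394) = 5.27 × ln(1.36041) = 5.27 × 0.30779 = 1.6221 W/m².
CH₄: 0.036 × (√3466 − √711) = 0.036 × (58.8727 − 26.6646) = 0.036 × 32.2081 = 1.1595 W/m².
CFC-12: Δ = 367 − 3 = 364 ppt = 0.364 ppb; ΔF = 0.32 × 0.364 = 0.1165 W/m².
Total ΔF = 1.6221 + 1.1595 + 0.1165 = 2.8981 W/m².

ΔF = 2.90 W/m²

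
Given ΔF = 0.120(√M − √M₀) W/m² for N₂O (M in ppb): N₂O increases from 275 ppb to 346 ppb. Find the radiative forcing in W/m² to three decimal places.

ΔF = 0.242 W/m²

N₂O: 0.120 × (√346 − √275) = 0.120 × (18.6011 − 16.5831) = 0.120 × 2.0180 = 0.2422 W/m².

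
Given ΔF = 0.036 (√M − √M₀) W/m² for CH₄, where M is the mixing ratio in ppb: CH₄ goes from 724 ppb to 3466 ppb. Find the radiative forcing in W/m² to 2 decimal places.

ΔF = 1.15 W/m²

CH₄: 0.036 × (√3466 − √724) = 0.036 × (58.8727 − 26.9072) = 0.036 × 31.9655 = 1.1508 W/m².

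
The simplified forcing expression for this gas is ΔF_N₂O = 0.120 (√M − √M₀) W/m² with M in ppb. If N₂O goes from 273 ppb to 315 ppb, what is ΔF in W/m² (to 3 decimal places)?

ΔF = 0.147 W/m²

N₂O: 0.120 × (√315 − √273) = 0.120 × (17.7482 − 16.5227) = 0.120 × 1.2255 = 0.1471 W/m².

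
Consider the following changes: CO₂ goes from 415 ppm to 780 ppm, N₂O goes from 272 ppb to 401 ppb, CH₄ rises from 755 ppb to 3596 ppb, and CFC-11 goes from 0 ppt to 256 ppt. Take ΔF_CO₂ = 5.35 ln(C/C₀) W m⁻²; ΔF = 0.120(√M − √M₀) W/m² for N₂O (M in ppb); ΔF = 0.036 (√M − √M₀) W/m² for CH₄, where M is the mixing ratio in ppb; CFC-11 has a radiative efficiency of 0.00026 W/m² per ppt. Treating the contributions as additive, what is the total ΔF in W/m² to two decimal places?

CO₂: 5.35 × ln(780/415) = 5.35 × ln(1.87952) = 5.35 × 0.63102 = 3.3760 W/m².
N₂O: 0.120 × (√401 − √272) = 0.120 × (20.0250 − 16.4924) = 0.120 × 3.5326 = 0.4239 W/m².
CH₄: 0.036 × (√3596 − √755) = 0.036 × (59.9667 − 27.4773) = 0.036 × 32.4894 = 1.1696 W/m².
CFC-11: ΔF = 0.00026 × (256 − 0) = 0.00026 × 256 = 0.0666 W/m².
Total ΔF = 3.3760 + 0.4239 + 1.1696 + 0.0666 = 5.0361 W/m².

ΔF = 5.04 W/m²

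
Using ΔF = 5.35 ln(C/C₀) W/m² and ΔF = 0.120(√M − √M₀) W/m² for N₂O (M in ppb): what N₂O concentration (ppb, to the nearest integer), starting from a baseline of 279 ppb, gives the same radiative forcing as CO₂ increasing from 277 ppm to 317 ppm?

M ≈ 516 ppb

CO₂ forcing: 5.35 × ln(317/277) = 5.35 × 0.134884 = 0.72163 W/m².
Set 0.120(√M − √279) = 0.72163: √M = 0.72163/0.120 + √279 = 6.0136 + 16.7033 = 22.7169.
M = (22.7169)² = 516.06 ppb.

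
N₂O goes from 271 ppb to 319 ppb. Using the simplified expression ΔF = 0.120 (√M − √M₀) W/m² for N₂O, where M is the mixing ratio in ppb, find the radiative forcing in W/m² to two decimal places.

N₂O: 0.120 × (√319 − √271) = 0.120 × (17.8606 − 16.4621) = 0.120 × 1.3985 = 0.1678 W/m².

ΔF = 0.17 W/m²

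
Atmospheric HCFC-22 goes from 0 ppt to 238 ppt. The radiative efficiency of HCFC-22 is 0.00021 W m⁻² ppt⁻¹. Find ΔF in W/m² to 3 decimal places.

ΔF = 0.050 W/m²

HCFC-22: ΔF = 0.00021 × (238 − 0) = 0.00021 × 238 = 0.0500 W/m².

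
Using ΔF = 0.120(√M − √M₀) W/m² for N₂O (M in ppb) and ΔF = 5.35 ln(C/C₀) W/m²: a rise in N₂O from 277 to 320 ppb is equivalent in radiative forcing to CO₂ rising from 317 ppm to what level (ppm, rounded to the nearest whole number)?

N₂O forcing: 0.120 × (√320 − √277) = 0.120 × (17.8885 − 16.6433) = 0.120 × 1.2452 = 0.14942 W/m².
Set 5.35 ln(C/317) = 0.14942: ln(C/317) = 0.14942/5.35 = 0.02793, so C = 317 × e^0.02793 = 317 × 1.02832 = 325.98 ppm.

C ≈ 326 ppm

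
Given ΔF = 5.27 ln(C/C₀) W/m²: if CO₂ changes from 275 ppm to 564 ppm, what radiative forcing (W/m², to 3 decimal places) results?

ΔF = 3.785 W/m²

CO₂: 5.27 × ln(564/275) = 5.27 × ln(2.05091) = 5.27 × 0.71828 = 3.7853 W/m².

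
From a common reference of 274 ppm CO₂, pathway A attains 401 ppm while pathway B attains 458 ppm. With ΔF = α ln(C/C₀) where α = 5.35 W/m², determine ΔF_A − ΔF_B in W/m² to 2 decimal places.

ΔF_A − ΔF_B = -0.71 W/m²

ΔF_A = 5.35 ln(401/274) = 5.35 × 0.38083 = 2.0374 W/m².
ΔF_B = 5.35 ln(458/274) = 5.35 × 0.51374 = 2.7485 W/m².
Difference: 2.0374 − 2.7485 = -0.7111 W/m².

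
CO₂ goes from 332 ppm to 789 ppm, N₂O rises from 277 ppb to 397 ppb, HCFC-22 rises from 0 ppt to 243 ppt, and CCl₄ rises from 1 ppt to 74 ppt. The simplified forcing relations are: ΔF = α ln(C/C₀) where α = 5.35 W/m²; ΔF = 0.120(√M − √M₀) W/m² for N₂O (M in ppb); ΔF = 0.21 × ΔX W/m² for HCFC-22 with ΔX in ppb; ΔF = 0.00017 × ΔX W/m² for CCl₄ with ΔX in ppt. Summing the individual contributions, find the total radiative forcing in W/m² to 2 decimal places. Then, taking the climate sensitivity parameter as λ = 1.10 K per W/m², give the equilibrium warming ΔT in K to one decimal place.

ΔF = 5.09 W/m²; ΔT = 5.6 K

CO₂: 5.35 × ln(789/332) = 5.35 × ln(2.37651) = 5.35 × 0.86563 = 4.6311 W/m².
N₂O: 0.120 × (√397 − √277) = 0.120 × (19.9249 − 16.6433) = 0.120 × 3.2816 = 0.3938 W/m².
HCFC-22: Δ = 243 − 0 = 243 ppt = 0.243 ppb; ΔF = 0.21 × 0.243 = 0.0510 W/m².
CCl₄: ΔF = 0.00017 × (74 − 1) = 0.00017 × 73 = 0.0124 W/m².
Total ΔF = 4.6311 + 0.3938 + 0.0510 + 0.0124 = 5.0883 W/m².
ΔT = λ ΔF = 1.10 × 5.09 = 5.5990 K.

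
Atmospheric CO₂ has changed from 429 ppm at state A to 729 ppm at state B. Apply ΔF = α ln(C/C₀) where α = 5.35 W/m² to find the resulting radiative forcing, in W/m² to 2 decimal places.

CO₂: 5.35 × ln(729/429) = 5.35 × ln(1.69930) = 5.35 × 0.53022 = 2.8367 W/m².

ΔF = 2.84 W/m²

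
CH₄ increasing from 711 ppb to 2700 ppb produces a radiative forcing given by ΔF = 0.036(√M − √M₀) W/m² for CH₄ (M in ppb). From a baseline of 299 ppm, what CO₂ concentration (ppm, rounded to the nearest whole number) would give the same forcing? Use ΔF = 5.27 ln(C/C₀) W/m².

C ≈ 355 ppm

CH₄ forcing: 0.036 × (√2700 − √711) = 0.036 × (51.9615 − 26.6646) = 0.036 × 25.2969 = 0.91069 W/m².
Set 5.27 ln(C/299) = 0.91069: ln(C/299) = 0.91069/5.27 = 0.17281, so C = 299 × e^0.17281 = 299 × 1.18864 = 355.40 ppm.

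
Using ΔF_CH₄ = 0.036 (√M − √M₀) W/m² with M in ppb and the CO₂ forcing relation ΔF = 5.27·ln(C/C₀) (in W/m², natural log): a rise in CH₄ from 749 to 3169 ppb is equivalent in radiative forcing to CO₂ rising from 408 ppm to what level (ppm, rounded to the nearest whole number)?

CH₄ forcing: 0.036 × (√3169 − √749) = 0.036 × (56.2939 − 27.3679) = 0.036 × 28.9260 = 1.04134 W/m².
Set 5.27 ln(C/408) = 1.04134: ln(C/408) = 1.04134/5.27 = 0.19760, so C = 408 × e^0.19760 = 408 × 1.21847 = 497.14 ppm.

C ≈ 497 ppm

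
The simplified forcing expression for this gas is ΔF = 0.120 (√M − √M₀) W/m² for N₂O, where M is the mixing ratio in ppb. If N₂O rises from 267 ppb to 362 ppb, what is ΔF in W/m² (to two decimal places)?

N₂O: 0.120 × (√362 − √267) = 0.120 × (19.0263 − 16.3401) = 0.120 × 2.6862 = 0.3223 W/m².

ΔF = 0.32 W/m²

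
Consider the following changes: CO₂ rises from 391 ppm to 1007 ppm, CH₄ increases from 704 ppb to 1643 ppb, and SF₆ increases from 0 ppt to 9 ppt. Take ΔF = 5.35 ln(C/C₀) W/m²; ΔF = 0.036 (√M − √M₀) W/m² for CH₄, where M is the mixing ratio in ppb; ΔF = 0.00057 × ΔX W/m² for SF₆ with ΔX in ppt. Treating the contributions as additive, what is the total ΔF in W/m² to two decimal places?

ΔF = 5.57 W/m²

CO₂: 5.35 × ln(1007/391) = 5.35 × ln(2.57545) = 5.35 × 0.94602 = 5.0612 W/m².
CH₄: 0.036 × (√1643 − √704) = 0.036 × (40.5339 − 26.5330) = 0.036 × 14.0009 = 0.5040 W/m².
SF₆: ΔF = 0.00057 × (9 − 0) = 0.00057 × 9 = 0.0051 W/m².
Total ΔF = 5.0612 + 0.5040 + 0.0051 = 5.5703 W/m².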